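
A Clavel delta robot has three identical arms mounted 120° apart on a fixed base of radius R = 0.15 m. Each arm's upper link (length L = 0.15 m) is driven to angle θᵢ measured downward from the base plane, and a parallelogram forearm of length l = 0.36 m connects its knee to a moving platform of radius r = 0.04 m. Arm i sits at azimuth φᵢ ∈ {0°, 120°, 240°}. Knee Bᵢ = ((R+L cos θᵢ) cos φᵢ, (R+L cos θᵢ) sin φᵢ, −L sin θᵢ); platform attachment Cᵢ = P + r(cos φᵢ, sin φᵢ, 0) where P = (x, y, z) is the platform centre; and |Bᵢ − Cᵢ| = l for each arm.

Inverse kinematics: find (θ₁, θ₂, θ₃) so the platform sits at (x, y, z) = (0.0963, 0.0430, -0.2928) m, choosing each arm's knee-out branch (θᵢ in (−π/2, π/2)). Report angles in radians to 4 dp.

φ1=0.0° → target in arm frame (0.0963, 0.0430)
  e−x'=0.0137;  (l²−L²−(e−x')²−y'²−z²)/2L = 0.0644
  θ1 = atan2(B,A) + arccos(C/0.2931) = -0.1749
φ2=120.0° → target in arm frame (-0.0109, -0.1049)
  A cos θ + B sin θ = C:  0.1209·cos θ + -0.2928·sin θ = -0.0142
  γ=atan2(-0.2928,0.1209)=-1.1792;  ψ=arccos(-0.0448)=1.6156;  θ2=γ+ψ≈0.4364
φ3=240.0° → target in arm frame (-0.0854, 0.0619)
  e−x'=0.1954;  (l²−L²−(e−x')²−y'²−z²)/2L = -0.0688
  θ3 = atan2(B,A) + arccos(C/0.3520) = 0.7852

θ₁ = -0.1749, θ₂ = 0.4364, θ₃ = 0.7852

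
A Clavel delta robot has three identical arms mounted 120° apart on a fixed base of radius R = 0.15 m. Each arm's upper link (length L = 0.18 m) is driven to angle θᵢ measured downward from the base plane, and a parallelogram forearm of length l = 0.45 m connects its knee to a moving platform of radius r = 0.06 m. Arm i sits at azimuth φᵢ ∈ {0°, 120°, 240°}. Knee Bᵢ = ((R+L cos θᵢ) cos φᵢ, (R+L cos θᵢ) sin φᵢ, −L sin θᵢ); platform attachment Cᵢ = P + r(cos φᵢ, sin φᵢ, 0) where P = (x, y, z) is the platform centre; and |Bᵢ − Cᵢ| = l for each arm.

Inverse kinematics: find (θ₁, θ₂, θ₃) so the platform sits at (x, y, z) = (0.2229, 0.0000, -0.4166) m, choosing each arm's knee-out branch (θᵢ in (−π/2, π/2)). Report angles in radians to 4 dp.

θ₁ = -0.1743, θ₂ = 0.9602, θ₃ = 0.9602

rotate P by −φ1: (0.2229, 0.0000, -0.4166)
  A=-0.1329, B=-0.4166, C=(l²−L²−A²−y'²−z²)/(2L)=-0.0587
  θ1 = atan2(B,A) + arccos(C/0.4373) = -0.1743
φ2=120.0° → target in arm frame (-0.1114, -0.1930)
  A=0.2014, B=-0.4166, C=(l²−L²−A²−y'²−z²)/(2L)=-0.2258
  γ=atan2(-0.4166,0.2014)=-1.1204;  ψ=arccos(-0.4880)=2.0806;  θ2=γ+ψ≈0.9602
rotate P by −φ3: (-0.1115, 0.1930, -0.4166)
  e−x'=0.2015;  (l²−L²−(e−x')²−y'²−z²)/2L = -0.2258
  γ=atan2(-0.4166,0.2015)=-1.1204;  ψ=arccos(-0.4880)=2.0806;  θ3=γ+ψ≈0.9602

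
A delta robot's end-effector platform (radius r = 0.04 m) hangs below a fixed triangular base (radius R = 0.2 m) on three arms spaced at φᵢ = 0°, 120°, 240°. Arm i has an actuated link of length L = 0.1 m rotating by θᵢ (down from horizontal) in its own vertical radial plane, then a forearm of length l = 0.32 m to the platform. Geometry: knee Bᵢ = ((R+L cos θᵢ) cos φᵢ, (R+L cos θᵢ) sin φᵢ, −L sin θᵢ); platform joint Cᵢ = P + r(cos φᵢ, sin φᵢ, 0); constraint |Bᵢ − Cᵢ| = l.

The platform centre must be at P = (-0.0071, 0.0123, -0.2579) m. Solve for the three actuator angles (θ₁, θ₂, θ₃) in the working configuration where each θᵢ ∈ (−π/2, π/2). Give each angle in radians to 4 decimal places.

rotate P by −φ1: (-0.0071, 0.0123, -0.2579)
  A=0.1671, B=-0.2579, C=(l²−L²−A²−y'²−z²)/(2L)=-0.0109
  γ=atan2(-0.2579,0.1671)=-0.9959;  ψ=arccos(-0.0356)=1.6064;  θ1=γ+ψ≈0.6105
φ2=120.0° → target in arm frame (0.0142, 0.0000)
  e−x'=0.1458;  (l²−L²−(e−x')²−y'²−z²)/2L = 0.0232
  θ2 = atan2(B,A) + arccos(C/0.2963) = 0.4363
arm 3 (φ=240.0°): x'=-0.0071, y'=-0.0123
  e−x'=0.1671;  (l²−L²−(e−x')²−y'²−z²)/2L = -0.0109
  γ=atan2(-0.2579,0.1671)=-0.9959;  ψ=arccos(-0.0356)=1.6064;  θ3=γ+ψ≈0.6105

θ₁ = 0.6105, θ₂ = 0.4363, θ₃ = 0.6105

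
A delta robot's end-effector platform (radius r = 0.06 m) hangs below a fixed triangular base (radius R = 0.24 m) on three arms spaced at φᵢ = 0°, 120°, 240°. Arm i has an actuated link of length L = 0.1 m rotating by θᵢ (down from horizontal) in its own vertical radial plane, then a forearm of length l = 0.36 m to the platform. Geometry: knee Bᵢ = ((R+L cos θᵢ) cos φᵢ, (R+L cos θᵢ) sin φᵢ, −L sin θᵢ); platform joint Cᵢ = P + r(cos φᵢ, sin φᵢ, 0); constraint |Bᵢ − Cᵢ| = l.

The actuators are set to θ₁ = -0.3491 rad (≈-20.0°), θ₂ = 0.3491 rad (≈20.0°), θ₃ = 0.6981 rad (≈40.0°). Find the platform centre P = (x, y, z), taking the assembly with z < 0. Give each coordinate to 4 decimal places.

(0.0558, 0.0243, -0.2511)

centre 1 = (0.2740·cos0.0°, 0.2740·sin0.0°, 0.0342) = (0.2740, 0.0000, 0.0342)
φ2=120.0°: virtual centre (-0.1370, 0.2373, -0.0342), radius l
arm 3 at φ=240.0°: e+L cos θ3 = 0.2566;  centre 3 = (-0.1283, -0.2222, -0.0643)
subtract pairs → two planes through P
linear system: -0.8219x+0.4745y = 0.0000−-0.1368z; -0.8045x+-0.4445y = -0.0063−-0.1970z
Cramer: x(z) = 0.0040-0.2065z;  y(z) = 0.0069-0.0693z
into |P−centre ₁|² = l²: 1.0475z² + 0.0421z + -0.0555 = 0;  Δ = 0.2342;  z = -0.2511 or 0.2109 → z<0 root = -0.2511
x = 0.0558, y = 0.0243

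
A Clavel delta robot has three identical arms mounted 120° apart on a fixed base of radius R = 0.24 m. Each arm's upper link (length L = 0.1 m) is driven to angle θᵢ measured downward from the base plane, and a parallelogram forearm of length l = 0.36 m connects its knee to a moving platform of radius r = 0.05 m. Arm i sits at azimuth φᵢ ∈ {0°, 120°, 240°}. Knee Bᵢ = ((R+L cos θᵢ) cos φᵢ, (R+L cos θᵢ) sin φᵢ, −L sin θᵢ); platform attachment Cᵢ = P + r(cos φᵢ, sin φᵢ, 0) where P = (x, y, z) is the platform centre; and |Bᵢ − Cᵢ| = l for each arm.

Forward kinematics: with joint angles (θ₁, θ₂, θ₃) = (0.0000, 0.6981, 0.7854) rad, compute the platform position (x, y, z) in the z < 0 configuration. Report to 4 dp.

φ1=0.0°: virtual centre (0.2900, 0.0000, 0.0000), radius l
arm 2 at φ=120.0°: ρ2 = 0.2666;  S2 = (-0.1333, 0.2309, -0.0643)
S3 = (0.2607·cos240.0°, 0.2607·sin240.0°, -0.0707) = (-0.1304, -0.2258, -0.0707)
subtract pairs → two planes through P
[-0.8466 0.4618 -0.1286]·P = -0.0089;  [-0.8407 -0.4516 -0.1414]·P = -0.0111
Cramer: x(z) = 0.0119-0.1601z;  y(z) = 0.0025-0.0151z
quadratic in z: (1.0259)z²+(0.0890)z+(-0.0522)=0, √Δ=0.4715 → z ∈ {-0.2732, 0.1864}; z = -0.2732 (taking z<0)
x = 0.0556, y = 0.0067

(0.0556, 0.0067, -0.2732)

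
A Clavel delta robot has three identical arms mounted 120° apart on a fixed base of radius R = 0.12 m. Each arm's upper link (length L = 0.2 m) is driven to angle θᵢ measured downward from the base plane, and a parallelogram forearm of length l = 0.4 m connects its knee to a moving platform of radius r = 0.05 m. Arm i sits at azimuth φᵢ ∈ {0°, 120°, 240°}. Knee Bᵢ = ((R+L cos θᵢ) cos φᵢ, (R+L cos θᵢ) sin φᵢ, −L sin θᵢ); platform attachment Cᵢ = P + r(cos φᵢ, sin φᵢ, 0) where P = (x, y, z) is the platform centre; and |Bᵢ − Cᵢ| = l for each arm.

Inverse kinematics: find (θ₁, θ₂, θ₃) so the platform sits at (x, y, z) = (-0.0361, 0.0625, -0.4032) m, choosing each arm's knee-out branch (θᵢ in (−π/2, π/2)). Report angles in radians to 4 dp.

arm 1 (φ=0.0°): x'=-0.0361, y'=0.0625
  A cos θ + B sin θ = C:  0.1061·cos θ + -0.4032·sin θ = -0.1443
  √(A²+B²)=0.4169;  θ1 = -1.3135+1.9243 ≈ 0.6108
rotate P by −φ2: (0.0722, 0.0000, -0.4032)
  A=-0.0022, B=-0.4032, C=(l²−L²−A²−y'²−z²)/(2L)=-0.1064
  θ2 = atan2(B,A) + arccos(C/0.4032) = 0.2617
rotate P by −φ3: (-0.0361, -0.0625, -0.4032)
  A cos θ + B sin θ = C:  0.1061·cos θ + -0.4032·sin θ = -0.1443
  θ3 = atan2(B,A) + arccos(C/0.4169) = 0.6107

θ₁ = 0.6108, θ₂ = 0.2617, θ₃ = 0.6107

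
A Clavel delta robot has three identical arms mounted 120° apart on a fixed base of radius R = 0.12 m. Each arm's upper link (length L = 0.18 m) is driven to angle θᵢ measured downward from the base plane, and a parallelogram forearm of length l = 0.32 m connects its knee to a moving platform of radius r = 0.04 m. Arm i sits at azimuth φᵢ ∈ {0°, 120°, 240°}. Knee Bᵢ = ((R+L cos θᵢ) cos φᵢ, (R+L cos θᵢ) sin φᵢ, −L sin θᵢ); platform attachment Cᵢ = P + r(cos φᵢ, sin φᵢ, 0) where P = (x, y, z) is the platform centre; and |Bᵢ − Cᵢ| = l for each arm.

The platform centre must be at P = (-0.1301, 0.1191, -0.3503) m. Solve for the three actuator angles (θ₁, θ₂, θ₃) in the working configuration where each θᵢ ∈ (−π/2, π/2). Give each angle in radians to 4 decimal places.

φ1=0.0° → target in arm frame (-0.1301, 0.1191)
  A cos θ + B sin θ = C:  0.2101·cos θ + -0.3503·sin θ = -0.3084
  √(A²+B²)=0.4085;  θ1 = -1.0305+2.4266 ≈ 1.3960
rotate P by −φ2: (0.1682, 0.0531, -0.3503)
  e−x'=-0.0882;  (l²−L²−(e−x')²−y'²−z²)/2L = -0.1759
  θ2 = atan2(B,A) + arccos(C/0.3612) = 0.2618
φ3=240.0° → target in arm frame (-0.0381, -0.1722)
  e−x'=0.1181;  (l²−L²−(e−x')²−y'²−z²)/2L = -0.2675
  θ3 = atan2(B,A) + arccos(C/0.3697) = 1.1344

θ₁ = 1.3960, θ₂ = 0.2618, θ₃ = 1.1344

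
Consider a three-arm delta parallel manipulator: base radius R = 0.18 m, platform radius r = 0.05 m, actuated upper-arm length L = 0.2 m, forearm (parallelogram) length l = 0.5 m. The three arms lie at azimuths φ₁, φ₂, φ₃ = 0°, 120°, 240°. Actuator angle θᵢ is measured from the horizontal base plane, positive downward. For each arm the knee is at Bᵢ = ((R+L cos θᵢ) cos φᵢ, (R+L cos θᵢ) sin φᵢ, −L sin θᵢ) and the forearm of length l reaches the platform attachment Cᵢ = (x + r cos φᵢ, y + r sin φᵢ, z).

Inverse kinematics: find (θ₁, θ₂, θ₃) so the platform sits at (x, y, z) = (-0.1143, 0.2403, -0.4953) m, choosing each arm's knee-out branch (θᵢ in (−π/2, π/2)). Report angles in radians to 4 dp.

θ₁ = 1.2217, θ₂ = -0.0002, θ₃ = 1.3090

arm 1 (φ=0.0°): x'=-0.1143, y'=0.2403
  A cos θ + B sin θ = C:  0.2443·cos θ + -0.4953·sin θ = -0.3819
  γ=atan2(-0.4953,0.2443)=-1.1126;  ψ=arccos(-0.6915)=2.3343;  θ1=γ+ψ≈1.2217
φ2=120.0° → target in arm frame (0.2653, -0.0212)
  e−x'=-0.1353;  (l²−L²−(e−x')²−y'²−z²)/2L = -0.1352
  θ2 = atan2(B,A) + arccos(C/0.5134) = -0.0002
rotate P by −φ3: (-0.1510, -0.2191, -0.4953)
  A=0.2810, B=-0.4953, C=(l²−L²−A²−y'²−z²)/(2L)=-0.4057
  √(A²+B²)=0.5694;  θ3 = -1.0548+2.3638 ≈ 1.3090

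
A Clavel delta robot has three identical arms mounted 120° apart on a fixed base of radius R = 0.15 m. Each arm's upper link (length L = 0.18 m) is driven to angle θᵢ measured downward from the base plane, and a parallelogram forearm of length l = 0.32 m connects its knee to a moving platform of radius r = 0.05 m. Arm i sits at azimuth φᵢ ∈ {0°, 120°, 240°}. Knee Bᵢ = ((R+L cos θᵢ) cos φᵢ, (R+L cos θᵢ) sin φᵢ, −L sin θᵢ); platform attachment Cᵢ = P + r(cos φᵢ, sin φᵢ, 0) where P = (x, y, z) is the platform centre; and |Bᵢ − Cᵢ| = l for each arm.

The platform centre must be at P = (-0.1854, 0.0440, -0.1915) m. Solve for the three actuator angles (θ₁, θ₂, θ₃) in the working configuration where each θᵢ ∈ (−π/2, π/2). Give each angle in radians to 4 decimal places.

θ₁ = 1.3964, θ₂ = -0.3494, θ₃ = 0.2619

rotate P by −φ1: (-0.1854, 0.0440, -0.1915)
  A cos θ + B sin θ = C:  0.2854·cos θ + -0.1915·sin θ = -0.1391
  θ1 = atan2(B,A) + arccos(C/0.3437) = 1.3964
rotate P by −φ2: (0.1308, 0.1386, -0.1915)
  e−x'=-0.0308;  (l²−L²−(e−x')²−y'²−z²)/2L = 0.0366
  √(A²+B²)=0.1940;  θ2 = -1.7303+1.3809 ≈ -0.3494
arm 3 (φ=240.0°): x'=0.0546, y'=-0.1826
  A=0.0454, B=-0.1915, C=(l²−L²−A²−y'²−z²)/(2L)=-0.0057
  θ3 = atan2(B,A) + arccos(C/0.1968) = 0.2619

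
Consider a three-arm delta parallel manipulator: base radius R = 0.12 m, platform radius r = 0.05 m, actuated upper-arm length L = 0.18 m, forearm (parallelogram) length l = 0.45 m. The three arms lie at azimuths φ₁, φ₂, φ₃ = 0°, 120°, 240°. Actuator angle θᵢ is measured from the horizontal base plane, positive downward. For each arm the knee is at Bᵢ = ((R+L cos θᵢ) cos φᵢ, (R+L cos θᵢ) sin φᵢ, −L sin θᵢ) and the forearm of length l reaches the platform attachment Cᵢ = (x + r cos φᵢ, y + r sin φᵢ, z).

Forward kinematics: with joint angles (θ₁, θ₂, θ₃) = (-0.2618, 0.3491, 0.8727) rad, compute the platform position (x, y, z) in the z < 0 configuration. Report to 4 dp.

(0.1744, 0.1029, -0.3859)

arm 1 at φ=0.0°: ρ1 = 0.2439;  centre 1 = (0.2439, 0.0000, 0.0466)
arm 2 at φ=120.0°: ρ2 = 0.2391;  centre 2 = (-0.1196, 0.2071, -0.0616)
centre 3 = (0.1857·cos240.0°, 0.1857·sin240.0°, -0.1379) = (-0.0928, -0.1608, -0.1379)
|centre ₂|²−|centre ₁|² = -0.0007;  |centre ₃|²−|centre ₁|² = -0.0081
[-0.7269 0.4142 -0.2163]·P = -0.0007;  [-0.6734 -0.3216 -0.3690]·P = -0.0081
Cramer: x(z) = 0.0070-0.4338z;  y(z) = 0.0107-0.2389z
quadratic in z: (1.2452)z²+(0.1072)z+(-0.1441)=0, √Δ=0.8540 → z ∈ {-0.3859, 0.2998}; z = -0.3859 (taking z<0)
x = 0.1744, y = 0.1029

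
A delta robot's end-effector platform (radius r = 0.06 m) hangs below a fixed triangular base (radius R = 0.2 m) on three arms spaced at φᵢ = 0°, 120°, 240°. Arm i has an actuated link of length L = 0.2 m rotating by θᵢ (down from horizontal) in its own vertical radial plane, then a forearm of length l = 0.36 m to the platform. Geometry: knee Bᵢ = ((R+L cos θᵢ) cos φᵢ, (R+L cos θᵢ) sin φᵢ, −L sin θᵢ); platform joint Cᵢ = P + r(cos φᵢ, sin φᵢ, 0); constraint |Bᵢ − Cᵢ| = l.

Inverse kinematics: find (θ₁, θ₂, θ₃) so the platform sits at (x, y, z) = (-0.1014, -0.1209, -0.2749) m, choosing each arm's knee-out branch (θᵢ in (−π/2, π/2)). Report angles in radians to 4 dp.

φ1=0.0° → target in arm frame (-0.1014, -0.1209)
  A=0.2414, B=-0.2749, C=(l²−L²−A²−y'²−z²)/(2L)=-0.1472
  √(A²+B²)=0.3658;  θ1 = -0.8502+1.9847 ≈ 1.1345
φ2=120.0° → target in arm frame (-0.0540, 0.1483)
  A=0.1940, B=-0.2749, C=(l²−L²−A²−y'²−z²)/(2L)=-0.1140
  γ=atan2(-0.2749,0.1940)=-0.9562;  ψ=arccos(-0.3387)=1.9164;  θ2=γ+ψ≈0.9601
φ3=240.0° → target in arm frame (0.1554, -0.0274)
  A=-0.0154, B=-0.2749, C=(l²−L²−A²−y'²−z²)/(2L)=0.0326
  γ=atan2(-0.2749,-0.0154)=-1.6268;  ψ=arccos(0.1184)=1.4521;  θ3=γ+ψ≈-0.1747

θ₁ = 1.1345, θ₂ = 0.9601, θ₃ = -0.1747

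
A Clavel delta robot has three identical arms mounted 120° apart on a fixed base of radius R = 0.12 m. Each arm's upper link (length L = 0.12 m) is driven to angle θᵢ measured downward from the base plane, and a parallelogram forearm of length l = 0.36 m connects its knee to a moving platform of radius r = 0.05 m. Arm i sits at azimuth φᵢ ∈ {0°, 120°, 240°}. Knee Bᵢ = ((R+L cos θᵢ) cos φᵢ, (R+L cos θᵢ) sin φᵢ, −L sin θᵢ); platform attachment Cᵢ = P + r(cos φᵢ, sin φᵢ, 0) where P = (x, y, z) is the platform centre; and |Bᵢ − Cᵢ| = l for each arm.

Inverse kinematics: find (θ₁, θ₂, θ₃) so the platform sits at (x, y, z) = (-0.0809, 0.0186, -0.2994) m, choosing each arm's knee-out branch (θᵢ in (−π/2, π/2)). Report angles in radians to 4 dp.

θ₁ = 0.4365, θ₂ = -0.2614, θ₃ = -0.0872

rotate P by −φ1: (-0.0809, 0.0186, -0.2994)
  A=0.1509, B=-0.2994, C=(l²−L²−A²−y'²−z²)/(2L)=0.0102
  γ=atan2(-0.2994,0.1509)=-1.1039;  ψ=arccos(0.0304)=1.5404;  θ1=γ+ψ≈0.4365
arm 2 (φ=120.0°): x'=0.0566, y'=0.0608
  e−x'=0.0134;  (l²−L²−(e−x')²−y'²−z²)/2L = 0.0904
  √(A²+B²)=0.2997;  θ2 = -1.5259+1.2645 ≈ -0.2614
φ3=240.0° → target in arm frame (0.0243, -0.0794)
  A cos θ + B sin θ = C:  0.0457·cos θ + -0.2994·sin θ = 0.0716
  γ=atan2(-0.2994,0.0457)=-1.4195;  ψ=arccos(0.2363)=1.3322;  θ3=γ+ψ≈-0.0872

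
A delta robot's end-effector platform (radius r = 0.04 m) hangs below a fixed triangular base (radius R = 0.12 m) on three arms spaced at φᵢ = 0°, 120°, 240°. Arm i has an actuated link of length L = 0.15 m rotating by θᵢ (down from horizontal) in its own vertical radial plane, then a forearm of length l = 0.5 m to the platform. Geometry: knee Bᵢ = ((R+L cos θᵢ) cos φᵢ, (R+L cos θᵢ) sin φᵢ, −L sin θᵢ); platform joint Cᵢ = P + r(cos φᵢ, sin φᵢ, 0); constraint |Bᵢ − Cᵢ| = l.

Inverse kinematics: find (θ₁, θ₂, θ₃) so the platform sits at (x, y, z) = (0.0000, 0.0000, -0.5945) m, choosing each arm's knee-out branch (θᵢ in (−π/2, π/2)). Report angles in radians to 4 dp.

φ1=0.0° → target in arm frame (0.0000, 0.0000)
  e−x'=0.0800;  (l²−L²−(e−x')²−y'²−z²)/2L = -0.4411
  √(A²+B²)=0.5999;  θ1 = -1.4370+2.3970 ≈ 0.9599
arm 2 (φ=120.0°): x'=0.0000, y'=0.0000
  A cos θ + B sin θ = C:  0.0800·cos θ + -0.5945·sin θ = -0.4411
  θ2 = atan2(B,A) + arccos(C/0.5999) = 0.9599
arm 3 (φ=240.0°): x'=0.0000, y'=0.0000
  A=0.0800, B=-0.5945, C=(l²−L²−A²−y'²−z²)/(2L)=-0.4411
  γ=atan2(-0.5945,0.0800)=-1.4370;  ψ=arccos(-0.7353)=2.3970;  θ3=γ+ψ≈0.9599

θ₁ = 0.9599, θ₂ = 0.9599, θ₃ = 0.9599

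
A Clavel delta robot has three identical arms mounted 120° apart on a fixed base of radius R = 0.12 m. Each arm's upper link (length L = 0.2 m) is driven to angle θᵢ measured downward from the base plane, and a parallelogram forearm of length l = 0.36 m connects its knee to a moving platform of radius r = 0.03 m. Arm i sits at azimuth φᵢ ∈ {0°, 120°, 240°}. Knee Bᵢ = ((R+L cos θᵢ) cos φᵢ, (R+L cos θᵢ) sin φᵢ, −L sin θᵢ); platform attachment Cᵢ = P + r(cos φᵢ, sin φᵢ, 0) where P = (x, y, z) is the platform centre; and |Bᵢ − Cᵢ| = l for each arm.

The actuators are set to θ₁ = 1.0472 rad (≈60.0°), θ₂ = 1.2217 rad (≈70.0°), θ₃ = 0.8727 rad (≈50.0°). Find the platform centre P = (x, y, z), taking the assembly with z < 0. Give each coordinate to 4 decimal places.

(0.0023, -0.0671, -0.4730)

arm 1 at φ=0.0°: e+L cos θ1 = 0.1900;  centre 1 = (0.1900, 0.0000, -0.1732)
arm 2 at φ=120.0°: e+L cos θ2 = 0.1584;  centre 2 = (-0.0792, 0.1372, -0.1879)
arm 3 at φ=240.0°: e+L cos θ3 = 0.2186;  centre 3 = (-0.1093, -0.1893, -0.1532)
subtract pairs → two planes through P
linear system: -0.5384x+0.2744y = -0.0057−-0.0295z; -0.5986x+-0.3785y = 0.0051−0.0400z
det = 0.3680;  x = 0.0020+-0.0005z,  y = -0.0168+0.1064z
quadratic in z: (1.0113)z²+(0.3430)z+(-0.0640)=0, √Δ=0.6136 → z ∈ {-0.4730, 0.1338}; z = -0.4730 (taking z<0)
x = 0.0023, y = -0.0671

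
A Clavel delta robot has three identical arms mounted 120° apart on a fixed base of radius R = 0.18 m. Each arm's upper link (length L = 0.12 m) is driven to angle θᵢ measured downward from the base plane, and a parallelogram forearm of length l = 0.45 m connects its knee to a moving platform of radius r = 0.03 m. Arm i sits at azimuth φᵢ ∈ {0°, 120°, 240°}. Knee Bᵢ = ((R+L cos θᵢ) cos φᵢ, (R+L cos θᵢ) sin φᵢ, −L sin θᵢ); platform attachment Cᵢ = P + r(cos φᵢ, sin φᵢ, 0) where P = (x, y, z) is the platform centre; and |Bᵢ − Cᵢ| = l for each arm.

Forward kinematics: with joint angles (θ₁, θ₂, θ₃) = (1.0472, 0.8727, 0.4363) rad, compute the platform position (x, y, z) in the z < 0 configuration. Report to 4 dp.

(-0.0580, -0.0543, -0.4613)

arm 1 at φ=0.0°: (R−r)+L cos θ1 = 0.2100;  O1 = (0.2100, 0.0000, -0.1039)
O2 = (0.2271·cos120.0°, 0.2271·sin120.0°, -0.0919) = (-0.1136, 0.1967, -0.0919)
O3 = (0.2588·cos240.0°, 0.2588·sin240.0°, -0.0507) = (-0.1294, -0.2241, -0.0507)
eliminate P² terms by subtracting sphere 1 from 2 and 3
plane₁₂: -0.6471x+0.3934y+0.0240z = 0.0051
Cramer: x(z) = -0.0145+0.0945z;  y(z) = -0.0107+0.0944z
into |P−O₁|² = l²: 1.0178z² + 0.1634z + -0.1412 = 0;  Δ = 0.6016;  z = -0.4613 or 0.3007 → z<0 root = -0.4613
x = -0.0580, y = -0.0543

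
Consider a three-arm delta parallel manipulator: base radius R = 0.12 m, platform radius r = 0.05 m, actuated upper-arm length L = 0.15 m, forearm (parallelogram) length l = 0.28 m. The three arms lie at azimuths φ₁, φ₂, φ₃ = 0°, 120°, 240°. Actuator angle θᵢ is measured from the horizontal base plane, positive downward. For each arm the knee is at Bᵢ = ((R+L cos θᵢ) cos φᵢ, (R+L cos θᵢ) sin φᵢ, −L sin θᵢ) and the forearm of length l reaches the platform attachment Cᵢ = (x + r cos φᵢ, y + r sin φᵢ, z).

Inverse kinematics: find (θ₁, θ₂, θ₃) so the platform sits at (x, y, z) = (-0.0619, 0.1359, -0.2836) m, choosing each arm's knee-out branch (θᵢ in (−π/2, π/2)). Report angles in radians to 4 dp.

rotate P by −φ1: (-0.0619, 0.1359, -0.2836)
  A=0.1319, B=-0.2836, C=(l²−L²−A²−y'²−z²)/(2L)=-0.2013
  γ=atan2(-0.2836,0.1319)=-1.1355;  ψ=arccos(-0.6437)=2.2701;  θ1=γ+ψ≈1.1346
rotate P by −φ2: (0.1486, -0.0143, -0.2836)
  A cos θ + B sin θ = C:  -0.0786·cos θ + -0.2836·sin θ = -0.1031
  γ=atan2(-0.2836,-0.0786)=-1.8413;  ψ=arccos(-0.3502)=1.9286;  θ2=γ+ψ≈0.0873
φ3=240.0° → target in arm frame (-0.0867, -0.1216)
  e−x'=0.1567;  (l²−L²−(e−x')²−y'²−z²)/2L = -0.2129
  √(A²+B²)=0.3240;  θ3 = -1.0659+2.2877 ≈ 1.2218

θ₁ = 1.1346, θ₂ = 0.0873, θ₃ = 1.2218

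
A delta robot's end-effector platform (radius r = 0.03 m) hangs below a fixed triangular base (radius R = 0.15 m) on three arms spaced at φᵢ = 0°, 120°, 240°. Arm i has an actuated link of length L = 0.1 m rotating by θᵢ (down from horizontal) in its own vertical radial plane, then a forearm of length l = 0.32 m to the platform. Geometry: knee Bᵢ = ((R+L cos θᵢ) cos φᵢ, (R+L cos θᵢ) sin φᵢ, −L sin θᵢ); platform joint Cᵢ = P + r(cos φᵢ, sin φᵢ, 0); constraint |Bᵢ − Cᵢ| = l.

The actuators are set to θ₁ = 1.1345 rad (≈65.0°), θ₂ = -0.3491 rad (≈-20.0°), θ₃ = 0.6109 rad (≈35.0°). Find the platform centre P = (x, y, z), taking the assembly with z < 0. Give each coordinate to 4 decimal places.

(-0.0976, 0.0695, -0.2640)

φ1=0.0°: virtual centre (0.1623, 0.0000, -0.0906), radius l
φ2=120.0°: virtual centre (-0.1070, 0.1853, 0.0342), radius l
S3 = (0.2019·cos240.0°, 0.2019·sin240.0°, -0.0574) = (-0.1010, -0.1749, -0.0574)
|S₂|²−|S₁|² = 0.0124;  |S₃|²−|S₁|² = 0.0095
plane₁₂: -0.5385x+0.3706y+0.2497z = 0.0124
det = 0.3834;  x = -0.0205+0.2921z,  y = 0.0037+-0.2493z
sphere 1 gives Az²+Bz+C=0 with A=1.1475, B=0.0727, C=-0.0608;  B²−4AC=0.2842;  roots -0.2640, 0.2006;  negative root z = -0.2640
x = -0.0976, y = 0.0695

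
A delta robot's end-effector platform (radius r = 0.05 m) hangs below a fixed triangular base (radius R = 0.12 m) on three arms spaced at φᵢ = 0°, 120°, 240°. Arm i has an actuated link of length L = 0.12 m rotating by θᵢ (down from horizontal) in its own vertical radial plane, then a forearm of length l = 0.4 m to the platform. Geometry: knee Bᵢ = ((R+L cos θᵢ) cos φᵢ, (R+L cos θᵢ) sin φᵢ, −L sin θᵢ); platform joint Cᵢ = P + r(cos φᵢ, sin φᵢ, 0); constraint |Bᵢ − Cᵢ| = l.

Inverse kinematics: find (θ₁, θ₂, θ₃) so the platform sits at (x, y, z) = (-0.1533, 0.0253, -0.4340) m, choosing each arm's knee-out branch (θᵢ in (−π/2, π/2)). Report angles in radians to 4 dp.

rotate P by −φ1: (-0.1533, 0.0253, -0.4340)
  e−x'=0.2233;  (l²−L²−(e−x')²−y'²−z²)/2L = -0.3886
  γ=atan2(-0.4340,0.2233)=-1.0956;  ψ=arccos(-0.7961)=2.4917;  θ1=γ+ψ≈1.3961
rotate P by −φ2: (0.0986, 0.1201, -0.4340)
  A cos θ + B sin θ = C:  -0.0286·cos θ + -0.4340·sin θ = -0.2417
  √(A²+B²)=0.4349;  θ2 = -1.6365+2.1599 ≈ 0.5234
arm 3 (φ=240.0°): x'=0.0547, y'=-0.1454
  A=0.0153, B=-0.4340, C=(l²−L²−A²−y'²−z²)/(2L)=-0.2672
  √(A²+B²)=0.4343;  θ3 = -1.5356+2.2336 ≈ 0.6980

θ₁ = 1.3961, θ₂ = 0.5234, θ₃ = 0.6980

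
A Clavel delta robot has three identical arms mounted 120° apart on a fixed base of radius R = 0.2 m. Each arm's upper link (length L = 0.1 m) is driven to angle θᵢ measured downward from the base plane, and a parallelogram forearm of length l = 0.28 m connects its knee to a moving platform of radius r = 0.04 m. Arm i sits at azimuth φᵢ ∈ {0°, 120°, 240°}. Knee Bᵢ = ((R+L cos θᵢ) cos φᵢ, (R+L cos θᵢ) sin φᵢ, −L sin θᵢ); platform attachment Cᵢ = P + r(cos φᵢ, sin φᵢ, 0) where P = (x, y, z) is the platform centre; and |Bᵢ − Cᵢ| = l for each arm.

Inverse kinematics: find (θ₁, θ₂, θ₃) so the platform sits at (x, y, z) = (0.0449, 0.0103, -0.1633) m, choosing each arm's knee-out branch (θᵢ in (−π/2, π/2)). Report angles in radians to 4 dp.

rotate P by −φ1: (0.0449, 0.0103, -0.1633)
  A cos θ + B sin θ = C:  0.1151·cos θ + -0.1633·sin θ = 0.1419
  √(A²+B²)=0.1998;  θ1 = -0.9568+0.7810 ≈ -0.1759
arm 2 (φ=120.0°): x'=-0.0135, y'=-0.0440
  A cos θ + B sin θ = C:  0.1735·cos θ + -0.1633·sin θ = 0.0484
  θ2 = atan2(B,A) + arccos(C/0.2383) = 0.6112
φ3=240.0° → target in arm frame (-0.0314, 0.0337)
  e−x'=0.1914;  (l²−L²−(e−x')²−y'²−z²)/2L = 0.0199
  √(A²+B²)=0.2516;  θ3 = -0.7064+1.4918 ≈ 0.7853

θ₁ = -0.1759, θ₂ = 0.6112, θ₃ = 0.7853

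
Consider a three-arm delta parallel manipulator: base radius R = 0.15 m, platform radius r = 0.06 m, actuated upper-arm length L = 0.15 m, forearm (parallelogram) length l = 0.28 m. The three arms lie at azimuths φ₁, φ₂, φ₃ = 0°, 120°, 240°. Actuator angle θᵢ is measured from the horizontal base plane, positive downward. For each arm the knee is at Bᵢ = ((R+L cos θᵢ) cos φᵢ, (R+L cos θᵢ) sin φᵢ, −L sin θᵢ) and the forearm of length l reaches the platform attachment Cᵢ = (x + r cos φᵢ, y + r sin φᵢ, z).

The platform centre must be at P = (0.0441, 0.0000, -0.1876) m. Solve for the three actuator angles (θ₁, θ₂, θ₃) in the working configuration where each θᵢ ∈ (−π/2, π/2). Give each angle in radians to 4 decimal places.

θ₁ = -0.0868, θ₂ = 0.4362, θ₃ = 0.4362

rotate P by −φ1: (0.0441, 0.0000, -0.1876)
  A cos θ + B sin θ = C:  0.0459·cos θ + -0.1876·sin θ = 0.0620
  θ1 = atan2(B,A) + arccos(C/0.1931) = -0.0868
rotate P by −φ2: (-0.0220, -0.0382, -0.1876)
  A=0.1120, B=-0.1876, C=(l²−L²−A²−y'²−z²)/(2L)=0.0223
  θ2 = atan2(B,A) + arccos(C/0.2185) = 0.4362
φ3=240.0° → target in arm frame (-0.0221, 0.0382)
  A cos θ + B sin θ = C:  0.1121·cos θ + -0.1876·sin θ = 0.0223
  γ=atan2(-0.1876,0.1121)=-1.0324;  ψ=arccos(0.1021)=1.4685;  θ3=γ+ψ≈0.4362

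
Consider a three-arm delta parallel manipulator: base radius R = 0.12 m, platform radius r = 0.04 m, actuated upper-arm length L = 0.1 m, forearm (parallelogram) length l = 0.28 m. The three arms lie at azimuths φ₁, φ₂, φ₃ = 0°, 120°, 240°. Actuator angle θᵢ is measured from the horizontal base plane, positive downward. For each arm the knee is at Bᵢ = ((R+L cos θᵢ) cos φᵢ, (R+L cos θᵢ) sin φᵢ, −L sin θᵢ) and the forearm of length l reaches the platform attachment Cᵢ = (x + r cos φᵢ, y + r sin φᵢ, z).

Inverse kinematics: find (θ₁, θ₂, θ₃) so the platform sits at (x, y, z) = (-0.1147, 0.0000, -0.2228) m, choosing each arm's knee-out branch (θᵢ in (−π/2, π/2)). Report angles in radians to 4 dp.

rotate P by −φ1: (-0.1147, 0.0000, -0.2228)
  e−x'=0.1947;  (l²−L²−(e−x')²−y'²−z²)/2L = -0.0957
  θ1 = atan2(B,A) + arccos(C/0.2959) = 1.0477
rotate P by −φ2: (0.0573, 0.0993, -0.2228)
  e−x'=0.0227;  (l²−L²−(e−x')²−y'²−z²)/2L = 0.0419
  θ2 = atan2(B,A) + arccos(C/0.2239) = -0.0869
arm 3 (φ=240.0°): x'=0.0574, y'=-0.0993
  A=0.0226, B=-0.2228, C=(l²−L²−A²−y'²−z²)/(2L)=0.0419
  √(A²+B²)=0.2239;  θ3 = -1.4695+1.3826 ≈ -0.0869

θ₁ = 1.0477, θ₂ = -0.0869, θ₃ = -0.0869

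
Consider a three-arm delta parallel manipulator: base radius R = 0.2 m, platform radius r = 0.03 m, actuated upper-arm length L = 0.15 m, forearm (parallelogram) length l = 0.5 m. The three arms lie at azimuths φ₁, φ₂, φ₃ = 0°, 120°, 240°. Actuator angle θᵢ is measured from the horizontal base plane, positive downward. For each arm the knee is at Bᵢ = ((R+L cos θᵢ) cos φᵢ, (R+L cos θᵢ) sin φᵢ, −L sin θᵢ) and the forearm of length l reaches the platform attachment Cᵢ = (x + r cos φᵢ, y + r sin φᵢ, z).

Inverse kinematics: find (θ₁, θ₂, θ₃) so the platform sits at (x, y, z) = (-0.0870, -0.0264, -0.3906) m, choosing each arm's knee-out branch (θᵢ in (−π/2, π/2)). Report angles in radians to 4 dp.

θ₁ = 0.5236, θ₂ = 0.0002, θ₃ = -0.2615

rotate P by −φ1: (-0.0870, -0.0264, -0.3906)
  A cos θ + B sin θ = C:  0.2570·cos θ + -0.3906·sin θ = 0.0273
  γ=atan2(-0.3906,0.2570)=-0.9888;  ψ=arccos(0.0584)=1.5124;  θ1=γ+ψ≈0.5236
arm 2 (φ=120.0°): x'=0.0206, y'=0.0885
  A cos θ + B sin θ = C:  0.1494·cos θ + -0.3906·sin θ = 0.1493
  θ2 = atan2(B,A) + arccos(C/0.4182) = 0.0002
φ3=240.0° → target in arm frame (0.0664, -0.0621)
  e−x'=0.1036;  (l²−L²−(e−x')²−y'²−z²)/2L = 0.2011
  θ3 = atan2(B,A) + arccos(C/0.4041) = -0.2615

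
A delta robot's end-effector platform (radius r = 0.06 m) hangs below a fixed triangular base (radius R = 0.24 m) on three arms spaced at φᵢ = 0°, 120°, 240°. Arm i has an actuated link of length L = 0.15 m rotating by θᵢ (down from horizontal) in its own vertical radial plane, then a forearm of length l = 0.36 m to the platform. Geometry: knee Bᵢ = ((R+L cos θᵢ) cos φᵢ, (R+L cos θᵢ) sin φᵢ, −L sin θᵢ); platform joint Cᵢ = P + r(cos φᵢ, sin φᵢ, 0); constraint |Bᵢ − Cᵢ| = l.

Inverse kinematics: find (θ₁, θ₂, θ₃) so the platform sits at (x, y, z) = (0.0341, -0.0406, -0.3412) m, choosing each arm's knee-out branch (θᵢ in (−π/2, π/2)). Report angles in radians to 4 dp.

arm 1 (φ=0.0°): x'=0.0341, y'=-0.0406
  A cos θ + B sin θ = C:  0.1459·cos θ + -0.3412·sin θ = -0.1075
  θ1 = atan2(B,A) + arccos(C/0.3711) = 0.6980
arm 2 (φ=120.0°): x'=-0.0522, y'=-0.0092
  A=0.2322, B=-0.3412, C=(l²−L²−A²−y'²−z²)/(2L)=-0.2111
  √(A²+B²)=0.4127;  θ2 = -0.9732+2.1077 ≈ 1.1344
arm 3 (φ=240.0°): x'=0.0181, y'=0.0498
  A cos θ + B sin θ = C:  0.1619·cos θ + -0.3412·sin θ = -0.1267
  θ3 = atan2(B,A) + arccos(C/0.3777) = 0.7851

θ₁ = 0.6980, θ₂ = 1.1344, θ₃ = 0.7851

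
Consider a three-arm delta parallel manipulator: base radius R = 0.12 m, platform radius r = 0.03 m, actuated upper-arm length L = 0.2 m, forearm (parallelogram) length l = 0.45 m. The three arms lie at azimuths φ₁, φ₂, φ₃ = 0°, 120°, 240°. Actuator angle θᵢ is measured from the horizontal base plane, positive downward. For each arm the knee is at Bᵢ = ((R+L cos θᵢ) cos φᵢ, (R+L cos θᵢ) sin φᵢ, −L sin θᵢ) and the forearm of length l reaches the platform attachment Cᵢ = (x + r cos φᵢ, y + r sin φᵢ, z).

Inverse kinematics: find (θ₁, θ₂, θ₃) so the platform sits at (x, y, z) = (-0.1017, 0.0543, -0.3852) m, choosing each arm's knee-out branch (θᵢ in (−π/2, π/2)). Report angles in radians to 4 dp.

θ₁ = 0.6109, θ₂ = -0.0876, θ₃ = 0.2618

arm 1 (φ=0.0°): x'=-0.1017, y'=0.0543
  A cos θ + B sin θ = C:  0.1917·cos θ + -0.3852·sin θ = -0.0639
  γ=atan2(-0.3852,0.1917)=-1.1090;  ψ=arccos(-0.1486)=1.7200;  θ1=γ+ψ≈0.6109
arm 2 (φ=120.0°): x'=0.0979, y'=0.0609
  A=-0.0079, B=-0.3852, C=(l²−L²−A²−y'²−z²)/(2L)=0.0259
  √(A²+B²)=0.3853;  θ2 = -1.5912+1.5036 ≈ -0.0876
arm 3 (φ=240.0°): x'=0.0038, y'=-0.1152
  A=0.0862, B=-0.3852, C=(l²−L²−A²−y'²−z²)/(2L)=-0.0165
  γ=atan2(-0.3852,0.0862)=-1.3507;  ψ=arccos(-0.0417)=1.6125;  θ3=γ+ψ≈0.2618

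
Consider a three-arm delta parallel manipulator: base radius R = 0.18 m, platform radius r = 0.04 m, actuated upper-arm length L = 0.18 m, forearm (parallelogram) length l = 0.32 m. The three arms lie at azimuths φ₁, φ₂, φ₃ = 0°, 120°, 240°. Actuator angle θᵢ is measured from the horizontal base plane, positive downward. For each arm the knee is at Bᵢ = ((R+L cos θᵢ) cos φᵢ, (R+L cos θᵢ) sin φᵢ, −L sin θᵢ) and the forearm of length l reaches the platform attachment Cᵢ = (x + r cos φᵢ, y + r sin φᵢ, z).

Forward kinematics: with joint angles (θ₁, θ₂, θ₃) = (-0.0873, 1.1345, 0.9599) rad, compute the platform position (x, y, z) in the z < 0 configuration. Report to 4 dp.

(0.1222, -0.0230, -0.2354)

arm 1 at φ=0.0°: ρ1 = 0.3193;  S1 = (0.3193, 0.0000, 0.0157)
φ2=120.0°: virtual centre (-0.1080, 0.1871, -0.1631), radius l
arm 3 at φ=240.0°: ρ3 = 0.2432;  S3 = (-0.1216, -0.2107, -0.1474)
|S₂|²−|S₁|² = -0.0289;  |S₃|²−|S₁|² = -0.0213
[-0.8547 0.3742 -0.3577]·P = -0.0289;  [-0.8819 -0.4213 -0.3263]·P = -0.0213
det = 0.6901;  x = 0.0292+-0.3953z,  y = -0.0106+0.0530z
quadratic in z: (1.1591)z²+(0.1968)z+(-0.0179)=0, √Δ=0.3487 → z ∈ {-0.2354, 0.0655}; z = -0.2354 (taking z<0)
x = 0.1222, y = -0.0230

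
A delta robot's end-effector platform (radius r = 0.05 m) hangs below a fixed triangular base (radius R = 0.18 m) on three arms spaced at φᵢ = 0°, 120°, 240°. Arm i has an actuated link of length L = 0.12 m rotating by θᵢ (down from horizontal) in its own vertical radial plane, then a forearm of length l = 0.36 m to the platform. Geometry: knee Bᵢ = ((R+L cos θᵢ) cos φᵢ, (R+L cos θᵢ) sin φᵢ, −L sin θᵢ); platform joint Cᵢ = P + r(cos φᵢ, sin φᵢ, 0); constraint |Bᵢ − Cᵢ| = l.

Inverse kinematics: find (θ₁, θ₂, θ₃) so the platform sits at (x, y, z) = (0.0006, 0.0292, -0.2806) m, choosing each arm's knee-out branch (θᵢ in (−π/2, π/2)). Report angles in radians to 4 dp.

rotate P by −φ1: (0.0006, 0.0292, -0.2806)
  A=0.1294, B=-0.2806, C=(l²−L²−A²−y'²−z²)/(2L)=0.0786
  γ=atan2(-0.2806,0.1294)=-1.1387;  ψ=arccos(0.2544)=1.3136;  θ1=γ+ψ≈0.1749
arm 2 (φ=120.0°): x'=0.0250, y'=-0.0151
  e−x'=0.1050;  (l²−L²−(e−x')²−y'²−z²)/2L = 0.1050
  γ=atan2(-0.2806,0.1050)=-1.2127;  ψ=arccos(0.3506)=1.2126;  θ2=γ+ψ≈-0.0001
rotate P by −φ3: (-0.0256, -0.0141, -0.2806)
  A cos θ + B sin θ = C:  0.1556·cos θ + -0.2806·sin θ = 0.0502
  √(A²+B²)=0.3208;  θ3 = -1.0645+1.4136 ≈ 0.3490

θ₁ = 0.1749, θ₂ = -0.0001, θ₃ = 0.3490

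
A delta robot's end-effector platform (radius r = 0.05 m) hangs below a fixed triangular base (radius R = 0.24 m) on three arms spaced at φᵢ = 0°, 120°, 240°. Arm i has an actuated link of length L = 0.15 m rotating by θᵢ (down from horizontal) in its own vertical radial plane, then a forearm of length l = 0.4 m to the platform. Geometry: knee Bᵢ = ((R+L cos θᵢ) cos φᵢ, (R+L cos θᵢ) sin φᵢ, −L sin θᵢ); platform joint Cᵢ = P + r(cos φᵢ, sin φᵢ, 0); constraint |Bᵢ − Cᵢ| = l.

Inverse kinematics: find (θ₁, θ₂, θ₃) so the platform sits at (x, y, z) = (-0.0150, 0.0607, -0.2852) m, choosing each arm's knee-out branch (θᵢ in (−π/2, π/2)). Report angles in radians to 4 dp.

arm 1 (φ=0.0°): x'=-0.0150, y'=0.0607
  A cos θ + B sin θ = C:  0.2050·cos θ + -0.2852·sin θ = 0.0348
  √(A²+B²)=0.3512;  θ1 = -0.9476+1.4714 ≈ 0.5239
arm 2 (φ=120.0°): x'=0.0601, y'=-0.0174
  A=0.1299, B=-0.2852, C=(l²−L²−A²−y'²−z²)/(2L)=0.1299
  γ=atan2(-0.2852,0.1299)=-1.1433;  ψ=arccos(0.4146)=1.1433;  θ2=γ+ψ≈0.0000
arm 3 (φ=240.0°): x'=-0.0451, y'=-0.0433
  A=0.2351, B=-0.2852, C=(l²−L²−A²−y'²−z²)/(2L)=-0.0032
  θ3 = atan2(B,A) + arccos(C/0.3696) = 0.6981

θ₁ = 0.5239, θ₂ = 0.0000, θ₃ = 0.6981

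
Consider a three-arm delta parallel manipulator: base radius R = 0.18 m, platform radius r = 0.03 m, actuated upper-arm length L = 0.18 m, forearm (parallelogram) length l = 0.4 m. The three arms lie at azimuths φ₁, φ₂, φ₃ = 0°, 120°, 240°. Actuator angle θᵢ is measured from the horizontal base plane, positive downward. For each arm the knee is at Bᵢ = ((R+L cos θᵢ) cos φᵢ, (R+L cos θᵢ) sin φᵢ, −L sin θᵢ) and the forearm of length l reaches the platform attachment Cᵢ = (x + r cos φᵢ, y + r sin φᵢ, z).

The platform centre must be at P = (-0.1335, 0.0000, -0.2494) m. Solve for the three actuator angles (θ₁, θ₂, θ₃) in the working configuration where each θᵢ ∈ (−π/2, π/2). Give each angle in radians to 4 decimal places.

φ1=0.0° → target in arm frame (-0.1335, 0.0000)
  e−x'=0.2835;  (l²−L²−(e−x')²−y'²−z²)/2L = -0.0416
  θ1 = atan2(B,A) + arccos(C/0.3776) = 0.9597
rotate P by −φ2: (0.0667, 0.1156, -0.2494)
  A=0.0833, B=-0.2494, C=(l²−L²−A²−y'²−z²)/(2L)=0.1253
  θ2 = atan2(B,A) + arccos(C/0.2629) = -0.1745
rotate P by −φ3: (0.0668, -0.1156, -0.2494)
  A=0.0832, B=-0.2494, C=(l²−L²−A²−y'²−z²)/(2L)=0.1253
  √(A²+B²)=0.2629;  θ3 = -1.2486+1.0741 ≈ -0.1745

θ₁ = 0.9597, θ₂ = -0.1745, θ₃ = -0.1745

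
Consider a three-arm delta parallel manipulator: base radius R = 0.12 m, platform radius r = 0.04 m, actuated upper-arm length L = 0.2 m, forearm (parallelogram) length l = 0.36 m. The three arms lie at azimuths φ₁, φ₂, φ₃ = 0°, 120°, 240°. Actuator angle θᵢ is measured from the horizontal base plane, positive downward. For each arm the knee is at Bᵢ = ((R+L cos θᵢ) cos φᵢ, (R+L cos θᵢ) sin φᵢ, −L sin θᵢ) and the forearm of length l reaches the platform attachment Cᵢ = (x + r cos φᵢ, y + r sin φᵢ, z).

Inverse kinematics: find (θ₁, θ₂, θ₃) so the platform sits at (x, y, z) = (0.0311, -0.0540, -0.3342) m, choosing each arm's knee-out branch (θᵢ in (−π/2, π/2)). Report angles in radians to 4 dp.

φ1=0.0° → target in arm frame (0.0311, -0.0540)
  A=0.0489, B=-0.3342, C=(l²−L²−A²−y'²−z²)/(2L)=-0.0685
  γ=atan2(-0.3342,0.0489)=-1.4255;  ψ=arccos(-0.2028)=1.7750;  θ1=γ+ψ≈0.3495
φ2=120.0° → target in arm frame (-0.0623, 0.0001)
  e−x'=0.1423;  (l²−L²−(e−x')²−y'²−z²)/2L = -0.1059
  γ=atan2(-0.3342,0.1423)=-1.1682;  ψ=arccos(-0.2914)=1.8665;  θ2=γ+ψ≈0.6983
φ3=240.0° → target in arm frame (0.0312, 0.0539)
  A=0.0488, B=-0.3342, C=(l²−L²−A²−y'²−z²)/(2L)=-0.0684
  θ3 = atan2(B,A) + arccos(C/0.3377) = 0.3490

θ₁ = 0.3495, θ₂ = 0.6983, θ₃ = 0.3490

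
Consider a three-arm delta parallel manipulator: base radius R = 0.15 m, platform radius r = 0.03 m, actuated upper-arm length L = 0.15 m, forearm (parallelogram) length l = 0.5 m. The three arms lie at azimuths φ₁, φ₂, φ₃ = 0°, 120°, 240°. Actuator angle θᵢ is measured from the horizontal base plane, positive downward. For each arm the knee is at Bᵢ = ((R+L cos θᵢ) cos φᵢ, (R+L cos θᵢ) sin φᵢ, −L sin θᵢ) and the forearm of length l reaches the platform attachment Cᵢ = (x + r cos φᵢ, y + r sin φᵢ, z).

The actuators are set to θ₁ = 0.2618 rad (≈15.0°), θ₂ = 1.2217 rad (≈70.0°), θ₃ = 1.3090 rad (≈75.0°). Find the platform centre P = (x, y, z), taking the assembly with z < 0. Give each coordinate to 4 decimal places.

arm 1 at φ=0.0°: (R−r)+L cos θ1 = 0.2649;  S1 = (0.2649, 0.0000, -0.0388)
φ2=120.0°: virtual centre (-0.0857, 0.1484, -0.1410), radius l
S3 = (0.1588·cos240.0°, 0.1588·sin240.0°, -0.1449) = (-0.0794, -0.1375, -0.1449)
|S₂|²−|S₁|² = -0.0225;  |S₃|²−|S₁|² = -0.0255
plane₁₂: -0.7011x+0.2967y+-0.2043z = -0.0225
Cramer: x(z) = 0.0346-0.2999z;  y(z) = 0.0060-0.0203z
quadratic in z: (1.0904)z²+(0.2156)z+(-0.1954)=0, √Δ=0.9480 → z ∈ {-0.5336, 0.3359}; z = -0.5336 (taking z<0)
x = 0.1946, y = 0.0168

(0.1946, 0.0168, -0.5336)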